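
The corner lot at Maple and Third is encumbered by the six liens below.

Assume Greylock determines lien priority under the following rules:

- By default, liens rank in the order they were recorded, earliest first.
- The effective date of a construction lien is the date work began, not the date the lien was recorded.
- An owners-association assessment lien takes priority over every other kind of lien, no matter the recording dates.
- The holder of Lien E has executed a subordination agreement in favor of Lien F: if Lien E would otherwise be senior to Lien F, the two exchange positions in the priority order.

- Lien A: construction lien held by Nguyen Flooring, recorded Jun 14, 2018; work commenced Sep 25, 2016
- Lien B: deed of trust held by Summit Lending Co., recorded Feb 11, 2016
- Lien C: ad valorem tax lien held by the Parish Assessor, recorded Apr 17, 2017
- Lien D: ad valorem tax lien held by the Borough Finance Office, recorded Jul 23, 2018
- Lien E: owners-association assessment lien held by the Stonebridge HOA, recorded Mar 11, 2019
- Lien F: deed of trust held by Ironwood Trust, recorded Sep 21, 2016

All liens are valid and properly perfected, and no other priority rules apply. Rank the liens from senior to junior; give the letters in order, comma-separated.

F, B, E, A, C, D

Adjusting effective dates: A relates back to Sep 25, 2016 (work commenced).
E is an owners-association assessment lien and takes priority over every other lien.
Remaining liens by effective date: B (Feb 11, 2016), F (Sep 21, 2016), A (Sep 25, 2016), C (Apr 17, 2017), D (Jul 23, 2018).
E is senior to F before the subordination, so the two trade places.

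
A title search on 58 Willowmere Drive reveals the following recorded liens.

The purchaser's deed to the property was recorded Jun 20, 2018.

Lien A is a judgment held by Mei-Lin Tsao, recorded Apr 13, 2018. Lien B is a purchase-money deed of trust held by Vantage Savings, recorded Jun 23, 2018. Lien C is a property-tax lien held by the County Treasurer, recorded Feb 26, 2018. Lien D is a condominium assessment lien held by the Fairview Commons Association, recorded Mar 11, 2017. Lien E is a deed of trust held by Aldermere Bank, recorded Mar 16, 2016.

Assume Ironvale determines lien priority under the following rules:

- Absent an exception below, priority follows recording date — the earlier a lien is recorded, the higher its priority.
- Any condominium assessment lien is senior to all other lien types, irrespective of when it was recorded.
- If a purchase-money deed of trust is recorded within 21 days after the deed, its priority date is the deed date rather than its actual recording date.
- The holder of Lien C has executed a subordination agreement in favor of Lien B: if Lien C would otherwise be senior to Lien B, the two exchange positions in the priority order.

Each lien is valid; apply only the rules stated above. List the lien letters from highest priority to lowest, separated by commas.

D, E, B, A, C

First, effective dates: B relates back to the deed date Jun 20, 2018.
As a condominium assessment lien, D is senior to every other lien.
Among the remaining liens, by effective date: E (Mar 16, 2016), C (Feb 26, 2018), A (Apr 13, 2018), B (Jun 20, 2018).
C would otherwise be senior to B, so under the subordination agreement C and B exchange positions.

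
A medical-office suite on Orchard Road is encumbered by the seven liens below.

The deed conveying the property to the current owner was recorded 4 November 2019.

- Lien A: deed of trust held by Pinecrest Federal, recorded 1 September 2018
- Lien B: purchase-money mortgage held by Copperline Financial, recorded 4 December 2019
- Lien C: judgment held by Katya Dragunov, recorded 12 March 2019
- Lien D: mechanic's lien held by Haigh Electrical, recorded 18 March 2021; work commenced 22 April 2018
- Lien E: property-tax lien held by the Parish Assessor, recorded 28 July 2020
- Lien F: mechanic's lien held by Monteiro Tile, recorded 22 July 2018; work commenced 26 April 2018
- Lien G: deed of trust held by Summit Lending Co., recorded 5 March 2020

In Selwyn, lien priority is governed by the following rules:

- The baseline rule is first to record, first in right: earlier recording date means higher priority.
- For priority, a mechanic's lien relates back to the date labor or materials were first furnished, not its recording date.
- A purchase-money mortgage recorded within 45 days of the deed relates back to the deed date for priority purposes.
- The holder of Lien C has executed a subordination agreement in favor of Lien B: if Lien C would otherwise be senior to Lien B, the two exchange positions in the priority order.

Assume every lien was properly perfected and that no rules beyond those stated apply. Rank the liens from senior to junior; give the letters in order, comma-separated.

First, effective dates: B was recorded within the 45-day window, so its effective date is the deed date 4 November 2019; D is treated as recorded 22 April 2018, the work-commencement date; F relates back to 26 April 2018 (work commenced).
Ordering by effective date: D (22 April 2018), F (26 April 2018), A (1 September 2018), C (12 March 2019), B (4 November 2019), G (5 March 2020), E (28 July 2020).
Because C would otherwise rank above B, the subordination swaps them.

D, F, A, B, C, G, E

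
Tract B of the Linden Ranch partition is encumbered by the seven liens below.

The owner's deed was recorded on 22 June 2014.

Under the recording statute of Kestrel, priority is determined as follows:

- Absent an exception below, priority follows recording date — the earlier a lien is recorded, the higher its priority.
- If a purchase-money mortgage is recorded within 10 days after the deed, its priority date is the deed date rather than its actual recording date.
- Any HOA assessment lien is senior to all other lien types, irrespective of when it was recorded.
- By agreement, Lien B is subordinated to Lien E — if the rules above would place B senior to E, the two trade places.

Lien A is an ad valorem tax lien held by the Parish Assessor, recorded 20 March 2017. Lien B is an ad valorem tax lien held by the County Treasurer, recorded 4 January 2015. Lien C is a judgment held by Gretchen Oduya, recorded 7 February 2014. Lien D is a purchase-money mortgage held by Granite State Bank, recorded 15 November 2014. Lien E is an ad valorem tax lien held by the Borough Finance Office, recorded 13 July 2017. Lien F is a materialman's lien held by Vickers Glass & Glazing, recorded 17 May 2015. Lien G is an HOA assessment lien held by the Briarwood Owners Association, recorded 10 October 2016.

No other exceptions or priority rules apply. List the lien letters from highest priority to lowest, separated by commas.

G, C, D, E, F, A, B

Effective dates after the stated exceptions: D was recorded 146 days after the deed, outside the 10-day window, so it keeps its recording date.
G is an HOA assessment lien, so it outranks all other liens regardless of date.
Among the remaining liens, by effective date: C (7 February 2014), D (15 November 2014), B (4 January 2015), F (17 May 2015), A (20 March 2017), E (13 July 2017).
B is senior to E before the subordination, so the two trade places.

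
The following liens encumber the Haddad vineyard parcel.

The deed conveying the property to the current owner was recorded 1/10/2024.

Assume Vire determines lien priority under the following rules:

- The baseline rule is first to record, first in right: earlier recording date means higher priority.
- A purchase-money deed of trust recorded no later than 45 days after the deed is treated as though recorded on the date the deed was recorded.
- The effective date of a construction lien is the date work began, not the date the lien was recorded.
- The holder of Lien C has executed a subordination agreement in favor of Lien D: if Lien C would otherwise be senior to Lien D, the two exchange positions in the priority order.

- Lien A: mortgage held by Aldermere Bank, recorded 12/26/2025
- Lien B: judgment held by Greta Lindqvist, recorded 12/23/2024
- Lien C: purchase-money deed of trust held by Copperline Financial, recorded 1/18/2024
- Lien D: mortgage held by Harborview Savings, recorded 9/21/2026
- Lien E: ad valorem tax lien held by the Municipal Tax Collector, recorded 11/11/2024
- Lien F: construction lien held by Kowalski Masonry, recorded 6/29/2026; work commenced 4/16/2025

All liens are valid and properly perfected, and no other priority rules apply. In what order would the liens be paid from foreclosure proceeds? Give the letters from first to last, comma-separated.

Adjusting effective dates: C relates back to the deed date 1/10/2024; F relates back to 4/16/2025 (work commenced).
By effective date, earliest first: C (1/10/2024), E (11/11/2024), B (12/23/2024), F (4/16/2025), A (12/26/2025), D (9/21/2026).
The subordination applies — C was senior to D — so C and D swap.

D, E, B, F, A, C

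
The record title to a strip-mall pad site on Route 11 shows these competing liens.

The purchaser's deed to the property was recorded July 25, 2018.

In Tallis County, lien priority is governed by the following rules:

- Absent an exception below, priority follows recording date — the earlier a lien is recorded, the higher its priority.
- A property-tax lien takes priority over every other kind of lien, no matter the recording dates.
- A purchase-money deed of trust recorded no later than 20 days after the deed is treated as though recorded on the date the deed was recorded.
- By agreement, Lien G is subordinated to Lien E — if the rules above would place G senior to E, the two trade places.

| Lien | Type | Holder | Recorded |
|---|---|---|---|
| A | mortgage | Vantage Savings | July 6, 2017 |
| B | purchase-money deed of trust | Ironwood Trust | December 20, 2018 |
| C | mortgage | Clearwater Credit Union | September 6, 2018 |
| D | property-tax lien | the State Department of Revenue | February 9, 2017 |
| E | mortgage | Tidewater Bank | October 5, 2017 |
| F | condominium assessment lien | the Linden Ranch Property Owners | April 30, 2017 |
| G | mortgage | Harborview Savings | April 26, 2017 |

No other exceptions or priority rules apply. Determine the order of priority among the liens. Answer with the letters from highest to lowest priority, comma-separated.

D, E, F, A, G, C, B

Effective dates after the stated exceptions: B missed the 20-day window (148 days after the deed), so its recording date stands.
D, as a property-tax lien, has superpriority and ranks first.
Among the remaining liens, by effective date: G (April 26, 2017), F (April 30, 2017), A (July 6, 2017), E (October 5, 2017), C (September 6, 2018), B (December 20, 2018).
The subordination applies — G was senior to E — so G and E swap.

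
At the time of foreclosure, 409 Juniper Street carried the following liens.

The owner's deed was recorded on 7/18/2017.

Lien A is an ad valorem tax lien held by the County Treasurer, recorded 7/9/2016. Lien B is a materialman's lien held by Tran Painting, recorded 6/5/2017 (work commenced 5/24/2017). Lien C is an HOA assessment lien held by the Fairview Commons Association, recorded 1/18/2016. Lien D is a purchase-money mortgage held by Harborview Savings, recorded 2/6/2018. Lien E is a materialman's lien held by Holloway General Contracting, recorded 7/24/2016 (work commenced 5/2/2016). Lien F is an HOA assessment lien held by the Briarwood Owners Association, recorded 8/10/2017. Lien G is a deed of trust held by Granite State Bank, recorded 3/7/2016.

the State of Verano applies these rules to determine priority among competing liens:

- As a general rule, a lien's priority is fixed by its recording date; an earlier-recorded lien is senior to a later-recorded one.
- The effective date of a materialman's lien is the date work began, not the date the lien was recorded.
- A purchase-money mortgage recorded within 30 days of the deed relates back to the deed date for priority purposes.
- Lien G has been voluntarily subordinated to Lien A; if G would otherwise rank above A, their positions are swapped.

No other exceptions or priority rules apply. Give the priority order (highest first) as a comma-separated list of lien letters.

C, A, E, G, B, F, D

Effective dates: B is treated as recorded 5/24/2017, the work-commencement date; D was recorded 203 days after the deed, outside the 30-day window, so it keeps its recording date; E is treated as recorded 5/2/2016, the work-commencement date.
By effective date, earliest first: C (1/18/2016), G (3/7/2016), E (5/2/2016), A (7/9/2016), B (5/24/2017), F (8/10/2017), D (2/6/2018).
Because G would otherwise rank above A, the subordination swaps them.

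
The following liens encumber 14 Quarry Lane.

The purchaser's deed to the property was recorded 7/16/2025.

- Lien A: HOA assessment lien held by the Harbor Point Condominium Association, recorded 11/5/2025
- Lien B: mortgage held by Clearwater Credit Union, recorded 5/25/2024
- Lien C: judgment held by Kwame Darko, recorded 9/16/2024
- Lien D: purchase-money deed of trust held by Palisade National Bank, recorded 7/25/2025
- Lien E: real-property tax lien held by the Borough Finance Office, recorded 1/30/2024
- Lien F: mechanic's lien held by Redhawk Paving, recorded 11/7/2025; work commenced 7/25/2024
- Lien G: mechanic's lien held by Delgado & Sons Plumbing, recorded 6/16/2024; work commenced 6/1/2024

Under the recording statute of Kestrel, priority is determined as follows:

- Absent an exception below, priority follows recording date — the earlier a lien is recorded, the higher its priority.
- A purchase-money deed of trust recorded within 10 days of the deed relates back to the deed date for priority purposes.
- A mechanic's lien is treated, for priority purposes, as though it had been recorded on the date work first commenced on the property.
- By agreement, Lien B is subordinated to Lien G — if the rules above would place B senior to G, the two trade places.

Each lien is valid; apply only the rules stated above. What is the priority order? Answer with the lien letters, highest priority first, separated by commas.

E, G, B, F, C, D, A

First, effective dates: D was recorded within the 10-day window, so its effective date is the deed date 7/16/2025; F is treated as recorded 7/25/2024, the work-commencement date; G is treated as recorded 6/1/2024, the work-commencement date.
Sorted by effective date: E (1/30/2024), B (5/25/2024), G (6/1/2024), F (7/25/2024), C (9/16/2024), D (7/16/2025), A (11/5/2025).
Because B would otherwise rank above G, the subordination swaps them.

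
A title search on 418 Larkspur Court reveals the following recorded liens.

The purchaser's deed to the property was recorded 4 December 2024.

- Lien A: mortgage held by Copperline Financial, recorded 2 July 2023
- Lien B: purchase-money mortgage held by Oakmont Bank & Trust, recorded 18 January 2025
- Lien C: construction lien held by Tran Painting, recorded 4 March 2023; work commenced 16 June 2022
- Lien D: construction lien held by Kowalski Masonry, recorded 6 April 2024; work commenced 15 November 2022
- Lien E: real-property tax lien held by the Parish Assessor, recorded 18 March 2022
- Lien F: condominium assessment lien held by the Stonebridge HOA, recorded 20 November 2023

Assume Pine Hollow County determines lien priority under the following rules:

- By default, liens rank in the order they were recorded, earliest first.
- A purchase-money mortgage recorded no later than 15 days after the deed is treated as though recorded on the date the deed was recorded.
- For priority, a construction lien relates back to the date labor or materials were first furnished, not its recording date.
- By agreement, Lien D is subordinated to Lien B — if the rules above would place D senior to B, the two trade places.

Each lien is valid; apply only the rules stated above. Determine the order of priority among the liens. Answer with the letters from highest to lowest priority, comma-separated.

E, C, B, A, F, D

First, effective dates: B missed the 15-day window (45 days after the deed), so its recording date stands; C is treated as recorded 16 June 2022, the work-commencement date; D's effective date is 15 November 2022, when work began.
Sorted by effective date: E (18 March 2022), C (16 June 2022), D (15 November 2022), A (2 July 2023), F (20 November 2023), B (18 January 2025).
Because D would otherwise rank above B, the subordination swaps them.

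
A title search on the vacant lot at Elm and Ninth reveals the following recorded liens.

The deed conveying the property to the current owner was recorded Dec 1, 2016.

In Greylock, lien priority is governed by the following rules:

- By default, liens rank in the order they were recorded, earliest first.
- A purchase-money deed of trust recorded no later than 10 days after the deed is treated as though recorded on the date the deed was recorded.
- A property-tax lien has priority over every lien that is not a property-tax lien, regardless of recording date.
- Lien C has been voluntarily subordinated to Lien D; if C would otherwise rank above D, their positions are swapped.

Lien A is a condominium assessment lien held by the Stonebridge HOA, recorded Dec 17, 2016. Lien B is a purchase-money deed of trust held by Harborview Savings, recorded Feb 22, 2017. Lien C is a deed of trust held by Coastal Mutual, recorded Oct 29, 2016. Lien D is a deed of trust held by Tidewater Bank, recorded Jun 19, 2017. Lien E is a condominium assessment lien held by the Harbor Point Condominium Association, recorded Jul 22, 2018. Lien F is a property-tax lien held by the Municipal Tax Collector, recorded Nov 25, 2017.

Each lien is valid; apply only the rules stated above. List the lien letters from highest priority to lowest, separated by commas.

F, D, A, B, C, E

First, effective dates: B missed the 10-day window (83 days after the deed), so its recording date stands.
F, as a property-tax lien, has superpriority and ranks first.
The other liens, earliest effective date first: C (Oct 29, 2016), A (Dec 17, 2016), B (Feb 22, 2017), D (Jun 19, 2017), E (Jul 22, 2018).
C would otherwise be senior to D, so under the subordination agreement C and D exchange positions.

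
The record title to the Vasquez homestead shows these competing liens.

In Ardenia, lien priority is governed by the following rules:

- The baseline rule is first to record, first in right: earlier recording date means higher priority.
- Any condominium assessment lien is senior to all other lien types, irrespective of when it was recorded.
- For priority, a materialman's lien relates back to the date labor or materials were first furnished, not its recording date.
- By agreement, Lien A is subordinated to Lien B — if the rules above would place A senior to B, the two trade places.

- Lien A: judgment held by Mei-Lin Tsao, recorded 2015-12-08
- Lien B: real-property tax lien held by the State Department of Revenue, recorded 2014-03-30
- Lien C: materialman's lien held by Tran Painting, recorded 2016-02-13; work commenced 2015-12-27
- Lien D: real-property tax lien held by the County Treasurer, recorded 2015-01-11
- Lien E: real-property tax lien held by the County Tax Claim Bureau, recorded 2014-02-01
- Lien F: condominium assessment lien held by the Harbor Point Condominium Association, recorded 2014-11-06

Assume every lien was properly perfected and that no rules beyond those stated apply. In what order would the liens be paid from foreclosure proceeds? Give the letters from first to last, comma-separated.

F, E, B, D, A, C

Effective dates: C is treated as recorded 2015-12-27, the work-commencement date.
F is a condominium assessment lien and takes priority over every other lien.
The other liens, earliest effective date first: E (2014-02-01), B (2014-03-30), D (2015-01-11), A (2015-12-08), C (2015-12-27).
A already ranks below B; the subordination has no effect.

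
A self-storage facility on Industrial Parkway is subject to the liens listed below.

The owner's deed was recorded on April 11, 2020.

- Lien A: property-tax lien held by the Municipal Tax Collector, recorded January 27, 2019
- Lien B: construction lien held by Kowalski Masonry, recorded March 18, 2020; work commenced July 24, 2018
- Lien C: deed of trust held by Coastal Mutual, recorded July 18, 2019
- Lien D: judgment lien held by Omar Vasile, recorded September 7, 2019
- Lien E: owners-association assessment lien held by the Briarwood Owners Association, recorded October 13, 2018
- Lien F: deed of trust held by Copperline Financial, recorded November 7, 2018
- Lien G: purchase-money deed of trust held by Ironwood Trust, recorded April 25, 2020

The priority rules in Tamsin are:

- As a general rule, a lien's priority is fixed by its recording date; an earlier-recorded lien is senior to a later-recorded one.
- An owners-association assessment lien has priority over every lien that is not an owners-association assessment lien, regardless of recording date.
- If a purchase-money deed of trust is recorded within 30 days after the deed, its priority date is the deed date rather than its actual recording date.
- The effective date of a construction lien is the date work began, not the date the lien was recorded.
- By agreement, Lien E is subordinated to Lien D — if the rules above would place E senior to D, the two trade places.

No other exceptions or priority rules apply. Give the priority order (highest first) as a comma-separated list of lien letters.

First, effective dates: B is treated as recorded July 24, 2018, the work-commencement date; G's effective date is the deed date, April 11, 2020.
E, as an owners-association assessment lien, has superpriority and ranks first.
Remaining liens by effective date: B (July 24, 2018), F (November 7, 2018), A (January 27, 2019), C (July 18, 2019), D (September 7, 2019), G (April 11, 2020).
The subordination applies — E was senior to D — so E and D swap.

D, B, F, A, C, E, G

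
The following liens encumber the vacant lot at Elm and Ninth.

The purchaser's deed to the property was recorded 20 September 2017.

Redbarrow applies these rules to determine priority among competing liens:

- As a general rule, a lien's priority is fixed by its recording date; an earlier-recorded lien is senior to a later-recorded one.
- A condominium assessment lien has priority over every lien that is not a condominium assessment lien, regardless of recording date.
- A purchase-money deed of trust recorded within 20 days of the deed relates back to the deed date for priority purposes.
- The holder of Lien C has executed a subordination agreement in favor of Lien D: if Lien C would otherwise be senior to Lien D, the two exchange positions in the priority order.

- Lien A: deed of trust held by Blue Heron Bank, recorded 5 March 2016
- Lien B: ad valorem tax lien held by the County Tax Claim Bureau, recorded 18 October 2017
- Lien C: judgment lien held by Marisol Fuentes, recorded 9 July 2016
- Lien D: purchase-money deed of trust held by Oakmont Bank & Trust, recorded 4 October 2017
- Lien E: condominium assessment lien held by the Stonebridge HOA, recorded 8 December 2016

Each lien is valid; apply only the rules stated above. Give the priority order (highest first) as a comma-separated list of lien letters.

First, effective dates: D relates back to the deed date 20 September 2017.
E is a condominium assessment lien and takes priority over every other lien.
Remaining liens by effective date: A (5 March 2016), C (9 July 2016), D (20 September 2017), B (18 October 2017).
The subordination applies — C was senior to D — so C and D swap.

E, A, D, C, B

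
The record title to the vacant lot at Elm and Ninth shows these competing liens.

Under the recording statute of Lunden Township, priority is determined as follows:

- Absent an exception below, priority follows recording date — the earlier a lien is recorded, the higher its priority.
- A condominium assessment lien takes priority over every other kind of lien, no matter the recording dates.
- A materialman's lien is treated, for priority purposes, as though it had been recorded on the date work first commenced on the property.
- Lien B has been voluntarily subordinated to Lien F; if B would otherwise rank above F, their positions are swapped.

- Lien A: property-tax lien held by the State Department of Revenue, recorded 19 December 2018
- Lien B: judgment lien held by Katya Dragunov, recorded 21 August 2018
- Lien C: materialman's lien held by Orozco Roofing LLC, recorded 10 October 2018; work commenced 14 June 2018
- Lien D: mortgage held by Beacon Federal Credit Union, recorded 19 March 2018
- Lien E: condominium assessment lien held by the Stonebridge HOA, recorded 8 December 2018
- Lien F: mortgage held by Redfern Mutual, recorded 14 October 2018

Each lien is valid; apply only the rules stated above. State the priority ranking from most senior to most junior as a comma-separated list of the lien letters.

E, D, C, F, B, A

First, effective dates: C's effective date is 14 June 2018, when work began.
E is a condominium assessment lien and takes priority over every other lien.
Remaining liens by effective date: D (19 March 2018), C (14 June 2018), B (21 August 2018), F (14 October 2018), A (19 December 2018).
B would otherwise be senior to F, so under the subordination agreement B and F exchange positions.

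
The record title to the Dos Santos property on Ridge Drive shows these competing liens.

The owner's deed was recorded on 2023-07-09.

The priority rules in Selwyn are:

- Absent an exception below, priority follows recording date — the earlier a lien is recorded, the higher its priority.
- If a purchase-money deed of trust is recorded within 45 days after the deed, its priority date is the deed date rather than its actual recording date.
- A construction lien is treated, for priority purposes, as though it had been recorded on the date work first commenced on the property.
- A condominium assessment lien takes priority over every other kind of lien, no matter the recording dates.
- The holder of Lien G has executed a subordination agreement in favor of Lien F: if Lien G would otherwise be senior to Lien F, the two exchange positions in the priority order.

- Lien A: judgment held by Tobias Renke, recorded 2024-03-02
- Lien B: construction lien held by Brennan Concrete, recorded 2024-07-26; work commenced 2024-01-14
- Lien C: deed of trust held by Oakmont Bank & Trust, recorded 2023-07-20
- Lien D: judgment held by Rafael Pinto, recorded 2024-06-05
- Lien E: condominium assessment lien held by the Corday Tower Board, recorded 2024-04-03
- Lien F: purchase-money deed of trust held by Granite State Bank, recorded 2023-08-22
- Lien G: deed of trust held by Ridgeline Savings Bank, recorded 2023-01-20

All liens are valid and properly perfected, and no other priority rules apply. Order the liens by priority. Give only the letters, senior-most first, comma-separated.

E, F, G, C, B, A, D

First, effective dates: B's effective date is 2024-01-14, when work began; F relates back to the deed date 2023-07-09.
E, as a condominium assessment lien, has superpriority and ranks first.
Among the remaining liens, by effective date: G (2023-01-20), F (2023-07-09), C (2023-07-20), B (2024-01-14), A (2024-03-02), D (2024-06-05).
G would otherwise be senior to F, so under the subordination agreement G and F exchange positions.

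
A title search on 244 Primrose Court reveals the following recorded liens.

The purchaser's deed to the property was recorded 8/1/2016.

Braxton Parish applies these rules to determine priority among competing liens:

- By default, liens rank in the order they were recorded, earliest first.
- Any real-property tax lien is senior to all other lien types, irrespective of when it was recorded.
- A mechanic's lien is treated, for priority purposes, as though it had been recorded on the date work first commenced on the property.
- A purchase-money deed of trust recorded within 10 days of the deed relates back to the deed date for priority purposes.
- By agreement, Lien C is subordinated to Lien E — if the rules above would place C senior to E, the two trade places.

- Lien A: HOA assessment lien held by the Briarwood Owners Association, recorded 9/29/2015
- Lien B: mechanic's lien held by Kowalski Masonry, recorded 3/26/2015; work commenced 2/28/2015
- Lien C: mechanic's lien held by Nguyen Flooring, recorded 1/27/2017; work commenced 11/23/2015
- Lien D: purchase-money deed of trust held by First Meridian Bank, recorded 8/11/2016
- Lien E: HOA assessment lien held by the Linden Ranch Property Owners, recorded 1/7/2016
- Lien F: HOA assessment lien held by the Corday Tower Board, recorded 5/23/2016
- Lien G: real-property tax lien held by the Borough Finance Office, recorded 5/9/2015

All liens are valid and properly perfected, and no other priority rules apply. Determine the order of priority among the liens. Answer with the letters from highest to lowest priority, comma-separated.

First, effective dates: B's effective date is 2/28/2015, when work began; C is treated as recorded 11/23/2015, the work-commencement date; D was recorded within the 10-day window, so its effective date is the deed date 8/1/2016.
G is a real-property tax lien, so it outranks all other liens regardless of date.
Among the remaining liens, by effective date: B (2/28/2015), A (9/29/2015), C (11/23/2015), E (1/7/2016), F (5/23/2016), D (8/1/2016).
C is senior to E before the subordination, so the two trade places.

G, B, A, E, C, F, D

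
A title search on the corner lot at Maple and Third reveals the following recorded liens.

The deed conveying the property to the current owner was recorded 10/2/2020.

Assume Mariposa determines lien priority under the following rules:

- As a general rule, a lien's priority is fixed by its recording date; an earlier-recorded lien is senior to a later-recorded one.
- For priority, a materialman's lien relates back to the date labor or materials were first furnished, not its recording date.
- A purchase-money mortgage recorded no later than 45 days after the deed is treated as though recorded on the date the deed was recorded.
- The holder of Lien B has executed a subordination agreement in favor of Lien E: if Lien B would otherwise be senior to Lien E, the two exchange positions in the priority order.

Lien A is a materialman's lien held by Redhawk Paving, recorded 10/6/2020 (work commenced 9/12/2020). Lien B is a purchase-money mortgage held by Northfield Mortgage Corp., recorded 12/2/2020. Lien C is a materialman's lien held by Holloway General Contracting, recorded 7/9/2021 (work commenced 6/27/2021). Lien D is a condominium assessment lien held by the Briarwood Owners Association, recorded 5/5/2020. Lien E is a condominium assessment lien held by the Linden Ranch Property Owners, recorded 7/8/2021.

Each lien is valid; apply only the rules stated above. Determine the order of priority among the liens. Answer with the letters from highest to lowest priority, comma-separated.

Effective dates: A relates back to 9/12/2020 (work commenced); B was recorded 61 days after the deed — beyond 45 days — so no relation-back applies; C relates back to 6/27/2021 (work commenced).
By effective date, earliest first: D (5/5/2020), A (9/12/2020), B (12/2/2020), C (6/27/2021), E (7/8/2021).
B is senior to E before the subordination, so the two trade places.

D, A, E, C, B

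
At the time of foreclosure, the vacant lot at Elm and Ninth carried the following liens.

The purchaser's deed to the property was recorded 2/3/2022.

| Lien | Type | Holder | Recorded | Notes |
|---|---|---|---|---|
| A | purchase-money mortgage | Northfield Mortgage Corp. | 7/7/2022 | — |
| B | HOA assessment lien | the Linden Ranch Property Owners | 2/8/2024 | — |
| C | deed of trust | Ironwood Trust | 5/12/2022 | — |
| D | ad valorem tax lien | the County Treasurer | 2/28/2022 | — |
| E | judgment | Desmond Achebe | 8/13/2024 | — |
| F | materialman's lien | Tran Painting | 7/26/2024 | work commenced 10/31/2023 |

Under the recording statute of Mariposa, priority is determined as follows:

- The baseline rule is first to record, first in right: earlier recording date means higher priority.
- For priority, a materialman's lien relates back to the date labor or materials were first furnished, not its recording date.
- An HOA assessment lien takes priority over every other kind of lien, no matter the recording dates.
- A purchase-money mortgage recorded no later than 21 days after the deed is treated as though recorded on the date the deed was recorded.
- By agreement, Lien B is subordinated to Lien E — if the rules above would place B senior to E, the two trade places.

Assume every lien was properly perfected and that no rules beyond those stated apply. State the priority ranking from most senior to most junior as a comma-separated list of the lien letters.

Effective dates: A missed the 21-day window (154 days after the deed), so its recording date stands; F's effective date is 10/31/2023, when work began.
B is an HOA assessment lien, so it outranks all other liens regardless of date.
The other liens, earliest effective date first: D (2/28/2022), C (5/12/2022), A (7/7/2022), F (10/31/2023), E (8/13/2024).
The subordination applies — B was senior to E — so B and E swap.

E, D, C, A, F, B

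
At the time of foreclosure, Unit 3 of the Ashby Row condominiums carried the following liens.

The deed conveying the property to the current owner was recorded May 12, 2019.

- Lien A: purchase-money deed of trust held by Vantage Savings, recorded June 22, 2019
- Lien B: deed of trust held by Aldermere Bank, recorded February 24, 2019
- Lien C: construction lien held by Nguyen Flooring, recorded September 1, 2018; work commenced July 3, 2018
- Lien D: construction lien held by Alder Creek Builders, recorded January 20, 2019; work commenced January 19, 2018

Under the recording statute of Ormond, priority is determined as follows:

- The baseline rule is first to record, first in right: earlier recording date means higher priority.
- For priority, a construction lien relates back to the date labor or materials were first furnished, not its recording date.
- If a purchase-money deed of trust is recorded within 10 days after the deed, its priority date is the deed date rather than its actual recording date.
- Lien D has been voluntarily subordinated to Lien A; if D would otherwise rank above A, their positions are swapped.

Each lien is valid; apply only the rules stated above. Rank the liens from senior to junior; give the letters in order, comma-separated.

A, C, B, D

First, effective dates: A was recorded 41 days after the deed, outside the 10-day window, so it keeps its recording date; C relates back to July 3, 2018 (work commenced); D is treated as recorded January 19, 2018, the work-commencement date.
Sorted by effective date: D (January 19, 2018), C (July 3, 2018), B (February 24, 2019), A (June 22, 2019).
Because D would otherwise rank above A, the subordination swaps them.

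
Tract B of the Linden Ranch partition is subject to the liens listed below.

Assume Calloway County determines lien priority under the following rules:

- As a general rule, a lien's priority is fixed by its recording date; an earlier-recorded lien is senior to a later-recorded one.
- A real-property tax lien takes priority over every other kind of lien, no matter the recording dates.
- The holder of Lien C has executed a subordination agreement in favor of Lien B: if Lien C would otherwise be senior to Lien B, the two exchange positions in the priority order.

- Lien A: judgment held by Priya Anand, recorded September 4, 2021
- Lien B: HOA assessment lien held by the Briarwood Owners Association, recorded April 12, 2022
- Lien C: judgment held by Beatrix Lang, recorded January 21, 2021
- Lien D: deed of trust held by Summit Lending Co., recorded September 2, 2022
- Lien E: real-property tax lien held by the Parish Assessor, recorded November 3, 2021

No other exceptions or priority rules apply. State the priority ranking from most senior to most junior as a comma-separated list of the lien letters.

E, B, A, C, D

E is a real-property tax lien, so it outranks all other liens regardless of date.
Among the remaining liens, by effective date: C (January 21, 2021), A (September 4, 2021), B (April 12, 2022), D (September 2, 2022).
C is senior to B before the subordination, so the two trade places.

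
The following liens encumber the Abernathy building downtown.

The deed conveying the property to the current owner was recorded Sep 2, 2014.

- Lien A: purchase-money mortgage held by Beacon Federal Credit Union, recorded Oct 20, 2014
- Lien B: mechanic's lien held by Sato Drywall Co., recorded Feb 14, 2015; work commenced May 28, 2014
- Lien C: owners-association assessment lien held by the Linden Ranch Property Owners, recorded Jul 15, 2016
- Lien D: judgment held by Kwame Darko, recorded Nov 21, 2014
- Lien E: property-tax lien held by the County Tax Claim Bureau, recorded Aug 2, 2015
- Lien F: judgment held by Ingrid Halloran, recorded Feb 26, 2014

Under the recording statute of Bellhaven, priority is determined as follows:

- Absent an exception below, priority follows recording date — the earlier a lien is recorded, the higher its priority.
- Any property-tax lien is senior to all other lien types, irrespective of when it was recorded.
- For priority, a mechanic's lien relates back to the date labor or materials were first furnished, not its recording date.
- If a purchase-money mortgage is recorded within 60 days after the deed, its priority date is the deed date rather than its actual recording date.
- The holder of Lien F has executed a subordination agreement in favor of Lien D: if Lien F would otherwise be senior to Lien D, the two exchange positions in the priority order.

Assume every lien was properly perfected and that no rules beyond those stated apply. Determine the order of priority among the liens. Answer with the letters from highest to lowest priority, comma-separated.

E, D, B, A, F, C

Effective dates: A was recorded within the 60-day window, so its effective date is the deed date Sep 2, 2014; B's effective date is May 28, 2014, when work began.
As a property-tax lien, E is senior to every other lien.
Ordering the rest by effective date: F (Feb 26, 2014), B (May 28, 2014), A (Sep 2, 2014), D (Nov 21, 2014), C (Jul 15, 2016).
The subordination applies — F was senior to D — so F and D swap.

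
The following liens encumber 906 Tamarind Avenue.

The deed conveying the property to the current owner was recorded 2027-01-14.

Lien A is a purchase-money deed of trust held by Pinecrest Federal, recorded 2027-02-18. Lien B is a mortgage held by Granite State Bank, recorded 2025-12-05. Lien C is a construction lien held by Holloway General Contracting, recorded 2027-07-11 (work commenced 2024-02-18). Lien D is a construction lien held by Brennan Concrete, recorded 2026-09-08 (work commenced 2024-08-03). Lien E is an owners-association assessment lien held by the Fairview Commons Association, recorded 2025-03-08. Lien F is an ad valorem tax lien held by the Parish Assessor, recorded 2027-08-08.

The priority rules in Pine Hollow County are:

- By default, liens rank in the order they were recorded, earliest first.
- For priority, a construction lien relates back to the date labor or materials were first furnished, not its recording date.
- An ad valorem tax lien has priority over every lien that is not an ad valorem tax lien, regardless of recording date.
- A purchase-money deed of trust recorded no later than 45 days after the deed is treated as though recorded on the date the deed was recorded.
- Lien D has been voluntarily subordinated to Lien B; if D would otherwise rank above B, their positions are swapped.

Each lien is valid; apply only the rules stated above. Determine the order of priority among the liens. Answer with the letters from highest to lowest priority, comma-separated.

First, effective dates: A's effective date is the deed date, 2027-01-14; C relates back to 2024-02-18 (work commenced); D relates back to 2024-08-03 (work commenced).
F is an ad valorem tax lien, so it outranks all other liens regardless of date.
The other liens, earliest effective date first: C (2024-02-18), D (2024-08-03), E (2025-03-08), B (2025-12-05), A (2027-01-14).
D is senior to B before the subordination, so the two trade places.

F, C, B, E, D, A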